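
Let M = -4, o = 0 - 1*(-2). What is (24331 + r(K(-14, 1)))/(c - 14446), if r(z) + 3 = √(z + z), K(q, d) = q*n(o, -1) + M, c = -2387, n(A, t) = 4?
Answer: -24328/16833 - 2*I*√30/16833 ≈ -1.4453 - 0.00065077*I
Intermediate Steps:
o = 2 (o = 0 + 2 = 2)
K(q, d) = -4 + 4*q (K(q, d) = q*4 - 4 = 4*q - 4 = -4 + 4*q)
r(z) = -3 + √2*√z (r(z) = -3 + √(z + z) = -3 + √(2*z) = -3 + √2*√z)
(24331 + r(K(-14, 1)))/(c - 14446) = (24331 + (-3 + √2*√(-4 + 4*(-14))))/(-2387 - 14446) = (24331 + (-3 + √2*√(-4 - 56)))/(-16833) = (24331 + (-3 + √2*√(-60)))*(-1/16833) = (24331 + (-3 + √2*(2*I*√15)))*(-1/16833) = (24331 + (-3 + 2*I*√30))*(-1/16833) = (24328 + 2*I*√30)*(-1/16833) = -24328/16833 - 2*I*√30/16833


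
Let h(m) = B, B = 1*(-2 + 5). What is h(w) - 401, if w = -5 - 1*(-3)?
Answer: -398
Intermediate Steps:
w = -2 (w = -5 + 3 = -2)
B = 3 (B = 1*3 = 3)
h(m) = 3
h(w) - 401 = 3 - 401 = -398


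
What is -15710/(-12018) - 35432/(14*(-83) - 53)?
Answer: 74151571/2433645 ≈ 30.469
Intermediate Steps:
-15710/(-12018) - 35432/(14*(-83) - 53) = -15710*(-1/12018) - 35432/(-1162 - 53) = 7855/6009 - 35432/(-1215) = 7855/6009 - 35432*(-1/1215) = 7855/6009 + 35432/1215 = 74151571/2433645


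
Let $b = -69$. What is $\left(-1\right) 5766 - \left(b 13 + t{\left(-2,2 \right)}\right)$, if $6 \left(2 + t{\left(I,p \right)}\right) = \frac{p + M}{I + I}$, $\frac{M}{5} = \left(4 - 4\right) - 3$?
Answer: $- \frac{116821}{24} \approx -4867.5$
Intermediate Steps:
$M = -15$ ($M = 5 \left(\left(4 - 4\right) - 3\right) = 5 \left(0 - 3\right) = 5 \left(-3\right) = -15$)
$t{\left(I,p \right)} = -2 + \frac{-15 + p}{12 I}$ ($t{\left(I,p \right)} = -2 + \frac{\left(p - 15\right) \frac{1}{I + I}}{6} = -2 + \frac{\left(-15 + p\right) \frac{1}{2 I}}{6} = -2 + \frac{\frac{1}{2} \frac{1}{I} \left(-15 + p\right)}{6} = -2 + \frac{-15 + p}{12 I}$)
$\left(-1\right) 5766 - \left(b 13 + t{\left(-2,2 \right)}\right) = \left(-1\right) 5766 - \left(\left(-69\right) 13 + \frac{-15 + 2 - -48}{12 \left(-2\right)}\right) = -5766 - \left(-897 + \frac{1}{12} \left(- \frac{1}{2}\right) \left(-15 + 2 + 48\right)\right) = -5766 - \left(-897 + \frac{1}{12} \left(- \frac{1}{2}\right) 35\right) = -5766 - \left(-897 - \frac{35}{24}\right) = -5766 - - \frac{21563}{24} = -5766 + \frac{21563}{24} = - \frac{116821}{24}$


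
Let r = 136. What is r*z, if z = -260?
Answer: -35360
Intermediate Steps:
r*z = 136*(-260) = -35360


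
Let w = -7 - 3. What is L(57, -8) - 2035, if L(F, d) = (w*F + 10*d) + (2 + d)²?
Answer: -2649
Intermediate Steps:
w = -10
L(F, d) = (2 + d)² - 10*F + 10*d (L(F, d) = (-10*F + 10*d) + (2 + d)² = (2 + d)² - 10*F + 10*d)
L(57, -8) - 2035 = ((2 - 8)² - 10*57 + 10*(-8)) - 2035 = ((-6)² - 570 - 80) - 2035 = (36 - 570 - 80) - 2035 = -614 - 2035 = -2649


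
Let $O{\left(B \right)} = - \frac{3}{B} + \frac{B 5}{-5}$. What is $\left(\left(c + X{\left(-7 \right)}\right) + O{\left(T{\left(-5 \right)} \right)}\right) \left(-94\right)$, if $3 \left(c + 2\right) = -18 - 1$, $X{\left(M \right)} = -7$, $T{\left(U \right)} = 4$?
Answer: $\frac{11327}{6} \approx 1887.8$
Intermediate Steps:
$c = - \frac{25}{3}$ ($c = -2 + \frac{-18 - 1}{3} = -2 + \frac{1}{3} \left(-19\right) = -2 - \frac{19}{3} = - \frac{25}{3} \approx -8.3333$)
$O{\left(B \right)} = - B - \frac{3}{B}$ ($O{\left(B \right)} = - \frac{3}{B} + 5 B \left(- \frac{1}{5}\right) = - \frac{3}{B} - B = - B - \frac{3}{B}$)
$\left(\left(c + X{\left(-7 \right)}\right) + O{\left(T{\left(-5 \right)} \right)}\right) \left(-94\right) = \left(\left(- \frac{25}{3} - 7\right) - \left(4 + \frac{3}{4}\right)\right) \left(-94\right) = \left(- \frac{46}{3} - \frac{19}{4}\right) \left(-94\right) = \left(- \frac{241}{12}\right) \left(-94\right) = \frac{11327}{6}$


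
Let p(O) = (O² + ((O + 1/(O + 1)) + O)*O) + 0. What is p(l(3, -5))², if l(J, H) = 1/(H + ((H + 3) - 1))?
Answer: 1849/200704 ≈ 0.0092126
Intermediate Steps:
l(J, H) = 1/(2 + 2*H) (l(J, H) = 1/(H + ((3 + H) - 1)) = 1/(H + (2 + H)) = 1/(2 + 2*H))
p(O) = O² + O*(1/(1 + O) + 2*O) (p(O) = (O² + ((O + 1/(1 + O)) + O)*O) + 0 = (O² + (1/(1 + O) + 2*O)*O) + 0 = (O² + O*(1/(1 + O) + 2*O)) + 0 = O² + O*(1/(1 + O) + 2*O))
p(l(3, -5))² = ((1/(2*(1 - 5)))*(1 + 3*(1/(2*(1 - 5))) + 3*(1/(2*(1 - 5)))²)/(1 + 1/(2*(1 - 5))))² = (((½)/(-4))*(1 + 3*((½)/(-4)) + 3*((½)/(-4))²)/(1 + (½)/(-4)))² = (((½)*(-¼))*(1 + 3*((½)*(-¼)) + 3*((½)*(-¼))²)/(1 + (½)*(-¼)))² = (-(1 + 3*(-⅛) + 3*(-⅛)²)/(8*(1 - ⅛)))² = (-(1 - 3/8 + 3*(1/64))/(8*7/8))² = (-⅛*8/7*(1 - 3/8 + 3/64))² = (-⅛*8/7*43/64)² = (-43/448)² = 1849/200704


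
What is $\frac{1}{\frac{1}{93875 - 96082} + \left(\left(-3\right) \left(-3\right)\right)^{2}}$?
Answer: $\frac{2207}{178766} \approx 0.012346$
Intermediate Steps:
$\frac{1}{\frac{1}{93875 - 96082} + \left(\left(-3\right) \left(-3\right)\right)^{2}} = \frac{1}{\frac{1}{-2207} + 9^{2}} = \frac{1}{- \frac{1}{2207} + 81} = \frac{1}{\frac{178766}{2207}} = \frac{2207}{178766}$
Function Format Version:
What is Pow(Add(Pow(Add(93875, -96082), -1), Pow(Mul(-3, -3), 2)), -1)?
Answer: Rational(2207, 178766) ≈ 0.012346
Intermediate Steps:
Pow(Add(Pow(Add(93875, -96082), -1), Pow(Mul(-3, -3), 2)), -1) = Pow(Add(Pow(-2207, -1), Pow(9, 2)), -1) = Pow(Add(Rational(-1, 2207), 81), -1) = Pow(Rational(178766, 2207), -1) = Rational(2207, 178766)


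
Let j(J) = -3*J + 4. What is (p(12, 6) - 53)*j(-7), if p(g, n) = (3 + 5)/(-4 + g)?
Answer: -1300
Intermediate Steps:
j(J) = 4 - 3*J
p(g, n) = 8/(-4 + g)
(p(12, 6) - 53)*j(-7) = (8/(-4 + 12) - 53)*(4 - 3*(-7)) = (8/8 - 53)*(4 + 21) = (8*(⅛) - 53)*25 = (1 - 53)*25 = -52*25 = -1300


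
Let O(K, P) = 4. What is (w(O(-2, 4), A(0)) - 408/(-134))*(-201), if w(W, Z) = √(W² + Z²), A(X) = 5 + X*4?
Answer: -612 - 201*√41 ≈ -1899.0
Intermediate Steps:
A(X) = 5 + 4*X
(w(O(-2, 4), A(0)) - 408/(-134))*(-201) = (√(4² + (5 + 4*0)²) - 408/(-134))*(-201) = (√(16 + (5 + 0)²) - 408*(-1/134))*(-201) = (√(16 + 5²) + 204/67)*(-201) = (√(16 + 25) + 204/67)*(-201) = (√41 + 204/67)*(-201) = (204/67 + √41)*(-201) = -612 - 201*√41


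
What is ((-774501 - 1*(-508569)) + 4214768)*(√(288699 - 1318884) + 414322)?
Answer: 1636089629192 + 11846508*I*√114465 ≈ 1.6361e+12 + 4.008e+9*I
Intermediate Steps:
((-774501 - 1*(-508569)) + 4214768)*(√(288699 - 1318884) + 414322) = ((-774501 + 508569) + 4214768)*(√(-1030185) + 414322) = (-265932 + 4214768)*(3*I*√114465 + 414322) = 3948836*(414322 + 3*I*√114465) = 1636089629192 + 11846508*I*√114465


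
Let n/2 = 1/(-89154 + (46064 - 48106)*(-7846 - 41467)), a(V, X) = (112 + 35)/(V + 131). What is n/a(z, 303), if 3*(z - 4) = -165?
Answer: 20/1848671853 ≈ 1.0819e-8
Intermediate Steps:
z = -51 (z = 4 + (⅓)*(-165) = 4 - 55 = -51)
a(V, X) = 147/(131 + V)
n = 1/50303996 (n = 2/(-89154 + (46064 - 48106)*(-7846 - 41467)) = 2/(-89154 - 2042*(-49313)) = 2/(-89154 + 100697146) = 2/100607992 = 2*(1/100607992) = 1/50303996 ≈ 1.9879e-8)
n/a(z, 303) = 1/(50303996*((147/(131 - 51)))) = 1/(50303996*((147/80))) = 1/(50303996*((147*(1/80)))) = 1/(50303996*(147/80)) = (1/50303996)*(80/147) = 20/1848671853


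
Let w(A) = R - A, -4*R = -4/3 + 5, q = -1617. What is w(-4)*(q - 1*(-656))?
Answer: -35557/12 ≈ -2963.1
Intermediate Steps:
R = -11/12 (R = -(-4/3 + 5)/4 = -¼*11/3 = -11/12 ≈ -0.91667)
w(A) = -11/12 - A
w(-4)*(q - 1*(-656)) = (-11/12 - 1*(-4))*(-1617 - 1*(-656)) = (-11/12 + 4)*(-1617 + 656) = (37/12)*(-961) = -35557/12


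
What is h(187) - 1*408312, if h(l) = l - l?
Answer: -408312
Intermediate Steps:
h(l) = 0
h(187) - 1*408312 = 0 - 1*408312 = 0 - 408312 = -408312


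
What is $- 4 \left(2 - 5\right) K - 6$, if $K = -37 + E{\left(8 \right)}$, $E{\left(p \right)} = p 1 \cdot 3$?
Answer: $-162$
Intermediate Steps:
$E{\left(p \right)} = 3 p$ ($E{\left(p \right)} = p 3 = 3 p$)
$K = -13$ ($K = -37 + 3 \cdot 8 = -37 + 24 = -13$)
$- 4 \left(2 - 5\right) K - 6 = - 4 \left(2 - 5\right) \left(-13\right) - 6 = \left(-4\right) \left(-3\right) \left(-13\right) - 6 = 12 \left(-13\right) - 6 = -156 - 6 = -162$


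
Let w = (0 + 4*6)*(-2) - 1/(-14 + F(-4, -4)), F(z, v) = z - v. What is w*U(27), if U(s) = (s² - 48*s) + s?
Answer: 181170/7 ≈ 25881.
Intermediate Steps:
U(s) = s² - 47*s
w = -671/14 (w = (0 + 4*6)*(-2) - 1/(-14 + (-4 - 1*(-4))) = (0 + 24)*(-2) - 1/(-14 + (-4 + 4)) = 24*(-2) - 1/(-14 + 0) = -48 - 1/(-14) = -48 - 1*(-1/14) = -48 + 1/14 = -671/14 ≈ -47.929)
w*U(27) = -18117*(-47 + 27)/14 = -18117*(-20)/14 = -671/14*(-540) = 181170/7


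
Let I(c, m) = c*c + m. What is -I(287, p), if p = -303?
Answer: -82066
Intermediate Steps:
I(c, m) = m + c² (I(c, m) = c² + m = m + c²)
-I(287, p) = -(-303 + 287²) = -(-303 + 82369) = -1*82066 = -82066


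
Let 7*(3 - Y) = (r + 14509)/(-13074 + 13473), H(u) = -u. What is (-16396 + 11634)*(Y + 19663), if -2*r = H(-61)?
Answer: -261494084539/2793 ≈ -9.3625e+7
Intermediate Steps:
r = -61/2 (r = -(-1)*(-61)/2 = -½*61 = -61/2 ≈ -30.500)
Y = -12199/5586 (Y = 3 - (-61/2 + 14509)/(7*(-13074 + 13473)) = 3 - 28957/(14*399) = 3 - ⅐*28957/798 = 3 - 28957/5586 = -12199/5586 ≈ -2.1839)
(-16396 + 11634)*(Y + 19663) = (-16396 + 11634)*(-12199/5586 + 19663) = -4762*109825319/5586 = -261494084539/2793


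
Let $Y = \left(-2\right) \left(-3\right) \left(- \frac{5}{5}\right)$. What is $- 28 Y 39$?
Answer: $6552$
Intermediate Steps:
$Y = -6$ ($Y = 6 \left(\left(-5\right) \frac{1}{5}\right) = 6 \left(-1\right) = -6$)
$- 28 Y 39 = \left(-28\right) \left(-6\right) 39 = 168 \cdot 39 = 6552$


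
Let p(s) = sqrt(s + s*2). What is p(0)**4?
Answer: 0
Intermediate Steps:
p(s) = sqrt(3)*sqrt(s) (p(s) = sqrt(s + 2*s) = sqrt(3*s) = sqrt(3)*sqrt(s))
p(0)**4 = (sqrt(3)*sqrt(0))**4 = (sqrt(3)*0)**4 = 0**4 = 0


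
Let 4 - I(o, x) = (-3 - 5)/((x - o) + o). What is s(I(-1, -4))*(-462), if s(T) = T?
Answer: -924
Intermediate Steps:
I(o, x) = 4 + 8/x (I(o, x) = 4 - (-3 - 5)/((x - o) + o) = 4 - (-8)/x = 4 + 8/x)
s(I(-1, -4))*(-462) = (4 + 8/(-4))*(-462) = (4 + 8*(-1/4))*(-462) = (4 - 2)*(-462) = 2*(-462) = -924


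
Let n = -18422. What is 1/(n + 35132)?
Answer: 1/16710 ≈ 5.9844e-5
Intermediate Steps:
1/(n + 35132) = 1/(-18422 + 35132) = 1/16710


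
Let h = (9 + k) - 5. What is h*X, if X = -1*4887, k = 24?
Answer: -136836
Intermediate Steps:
X = -4887
h = 28 (h = (9 + 24) - 5 = 33 - 5 = 28)
h*X = 28*(-4887) = -136836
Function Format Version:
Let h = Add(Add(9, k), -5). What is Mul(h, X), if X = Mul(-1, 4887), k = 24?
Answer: -136836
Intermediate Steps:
X = -4887
h = 28 (h = Add(Add(9, 24), -5) = Add(33, -5) = 28)
Mul(h, X) = Mul(28, -4887) = -136836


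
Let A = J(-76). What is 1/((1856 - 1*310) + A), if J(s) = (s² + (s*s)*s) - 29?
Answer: -1/431683 ≈ -2.3165e-6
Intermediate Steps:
J(s) = -29 + s² + s³ (J(s) = (s² + s²*s) - 29 = (s² + s³) - 29 = -29 + s² + s³)
A = -433229 (A = -29 + (-76)² + (-76)³ = -29 + 5776 - 438976 = -433229)
1/((1856 - 1*310) + A) = 1/((1856 - 1*310) - 433229) = 1/((1856 - 310) - 433229) = 1/(1546 - 433229) = 1/(-431683) = -1/431683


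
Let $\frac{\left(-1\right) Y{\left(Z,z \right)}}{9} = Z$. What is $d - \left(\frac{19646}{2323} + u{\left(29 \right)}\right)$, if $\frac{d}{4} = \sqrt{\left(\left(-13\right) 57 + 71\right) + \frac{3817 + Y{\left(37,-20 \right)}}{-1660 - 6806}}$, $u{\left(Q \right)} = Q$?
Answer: $- \frac{87013}{2323} + \frac{8 i \sqrt{3003156879}}{4233} \approx -37.457 + 103.57 i$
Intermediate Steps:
$Y{\left(Z,z \right)} = - 9 Z$
$d = \frac{8 i \sqrt{3003156879}}{4233}$ ($d = 4 \sqrt{\left(\left(-13\right) 57 + 71\right) + \frac{3817 - 333}{-1660 - 6806}} = 4 \sqrt{\left(-741 + 71\right) + \frac{3817 - 333}{-8466}} = 4 \sqrt{-670 + 3484 \left(- \frac{1}{8466}\right)} = 4 \sqrt{-670 - \frac{1742}{4233}} = 4 \sqrt{- \frac{2837852}{4233}} = 4 \frac{2 i \sqrt{3003156879}}{4233} = \frac{8 i \sqrt{3003156879}}{4233} \approx 103.57 i$)
$d - \left(\frac{19646}{2323} + u{\left(29 \right)}\right) = \frac{8 i \sqrt{3003156879}}{4233} + \left(\frac{19646}{-2323} - 29\right) = \frac{8 i \sqrt{3003156879}}{4233} + \left(19646 \left(- \frac{1}{2323}\right) - 29\right) = \frac{8 i \sqrt{3003156879}}{4233} - \frac{87013}{2323} = - \frac{87013}{2323} + \frac{8 i \sqrt{3003156879}}{4233}$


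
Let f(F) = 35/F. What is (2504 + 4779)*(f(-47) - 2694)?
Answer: -922413799/47 ≈ -1.9626e+7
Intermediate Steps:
(2504 + 4779)*(f(-47) - 2694) = (2504 + 4779)*(35/(-47) - 2694) = 7283*(35*(-1/47) - 2694) = 7283*(-35/47 - 2694) = 7283*(-126653/47) = -922413799/47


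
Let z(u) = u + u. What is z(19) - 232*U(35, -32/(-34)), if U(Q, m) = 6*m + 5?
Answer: -41346/17 ≈ -2432.1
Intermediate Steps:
U(Q, m) = 5 + 6*m
z(u) = 2*u
z(19) - 232*U(35, -32/(-34)) = 2*19 - 232*(5 + 6*(-32/(-34))) = 38 - 232*(5 + 6*(-32*(-1/34))) = 38 - 232*(5 + 6*(16/17)) = 38 - 232*(5 + 96/17) = 38 - 232*181/17 = 38 - 41992/17 = -41346/17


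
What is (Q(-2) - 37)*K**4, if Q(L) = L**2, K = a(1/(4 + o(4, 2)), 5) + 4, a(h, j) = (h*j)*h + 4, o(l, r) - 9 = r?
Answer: -186819193451/1366875 ≈ -1.3668e+5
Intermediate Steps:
o(l, r) = 9 + r
a(h, j) = 4 + j*h**2 (a(h, j) = j*h**2 + 4 = 4 + j*h**2)
K = 361/45 (K = (4 + 5*(1/(4 + (9 + 2)))**2) + 4 = (4 + 5*(1/(4 + 11))**2) + 4 = (4 + 5*(1/15)**2) + 4 = (4 + 5*(1/225)) + 4 = (4 + 1/45) + 4 = 181/45 + 4 = 361/45 ≈ 8.0222)
(Q(-2) - 37)*K**4 = ((-2)**2 - 37)*(361/45)**4 = (4 - 37)*(16983563041/4100625) = -33*16983563041/4100625 = -186819193451/1366875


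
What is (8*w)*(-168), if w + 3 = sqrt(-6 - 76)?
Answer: 4032 - 1344*I*sqrt(82) ≈ 4032.0 - 12170.0*I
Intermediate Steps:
w = -3 + I*sqrt(82) (w = -3 + sqrt(-6 - 76) = -3 + sqrt(-82) = -3 + I*sqrt(82) ≈ -3.0 + 9.0554*I)
(8*w)*(-168) = (8*(-3 + I*sqrt(82)))*(-168) = (-24 + 8*I*sqrt(82))*(-168) = 4032 - 1344*I*sqrt(82)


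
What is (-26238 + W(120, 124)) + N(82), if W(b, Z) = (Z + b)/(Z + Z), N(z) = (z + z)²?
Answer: 40857/62 ≈ 658.98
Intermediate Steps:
N(z) = 4*z² (N(z) = (2*z)² = 4*z²)
W(b, Z) = (Z + b)/(2*Z) (W(b, Z) = (Z + b)/((2*Z)) = (Z + b)*(1/(2*Z)) = (Z + b)/(2*Z))
(-26238 + W(120, 124)) + N(82) = (-26238 + (½)*(124 + 120)/124) + 4*82² = (-26238 + (½)*(1/124)*244) + 4*6724 = (-26238 + 61/62) + 26896 = -1626695/62 + 26896 = 40857/62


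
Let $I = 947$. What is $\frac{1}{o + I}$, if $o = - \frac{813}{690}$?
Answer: $\frac{230}{217539} \approx 0.0010573$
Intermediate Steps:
$o = - \frac{271}{230}$ ($o = \left(-813\right) \frac{1}{690} = - \frac{271}{230} \approx -1.1783$)
$\frac{1}{o + I} = \frac{1}{- \frac{271}{230} + 947} = \frac{1}{\frac{217539}{230}} = \frac{230}{217539}$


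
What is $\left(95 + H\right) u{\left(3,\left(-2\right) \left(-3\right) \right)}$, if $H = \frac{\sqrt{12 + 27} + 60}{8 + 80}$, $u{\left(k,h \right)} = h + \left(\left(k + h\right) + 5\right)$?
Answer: $\frac{21050}{11} + \frac{5 \sqrt{39}}{22} \approx 1915.1$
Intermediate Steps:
$u{\left(k,h \right)} = 5 + k + 2 h$ ($u{\left(k,h \right)} = h + \left(\left(h + k\right) + 5\right) = h + \left(5 + h + k\right) = 5 + k + 2 h$)
$H = \frac{15}{22} + \frac{\sqrt{39}}{88}$ ($H = \frac{\sqrt{39} + 60}{88} = \left(60 + \sqrt{39}\right) \frac{1}{88} = \frac{15}{22} + \frac{\sqrt{39}}{88} \approx 0.75278$)
$\left(95 + H\right) u{\left(3,\left(-2\right) \left(-3\right) \right)} = \left(95 + \left(\frac{15}{22} + \frac{\sqrt{39}}{88}\right)\right) \left(5 + 3 + 2 \left(\left(-2\right) \left(-3\right)\right)\right) = \left(\frac{2105}{22} + \frac{\sqrt{39}}{88}\right) \left(5 + 3 + 2 \cdot 6\right) = \left(\frac{2105}{22} + \frac{\sqrt{39}}{88}\right) \left(5 + 3 + 12\right) = \left(\frac{2105}{22} + \frac{\sqrt{39}}{88}\right) 20 = \frac{21050}{11} + \frac{5 \sqrt{39}}{22}$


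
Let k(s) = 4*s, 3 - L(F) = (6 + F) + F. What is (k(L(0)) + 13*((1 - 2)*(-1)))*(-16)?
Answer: -16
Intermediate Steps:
L(F) = -3 - 2*F (L(F) = 3 - ((6 + F) + F) = 3 - (6 + 2*F) = 3 + (-6 - 2*F) = -3 - 2*F)
(k(L(0)) + 13*((1 - 2)*(-1)))*(-16) = (4*(-3 - 2*0) + 13*((1 - 2)*(-1)))*(-16) = (4*(-3 + 0) + 13*(-1*(-1)))*(-16) = (4*(-3) + 13*1)*(-16) = (-12 + 13)*(-16) = 1*(-16) = -16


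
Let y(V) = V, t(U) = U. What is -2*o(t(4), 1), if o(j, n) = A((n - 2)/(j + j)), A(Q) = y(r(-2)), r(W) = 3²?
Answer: -18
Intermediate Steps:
r(W) = 9
A(Q) = 9
o(j, n) = 9
-2*o(t(4), 1) = -2*9 = -18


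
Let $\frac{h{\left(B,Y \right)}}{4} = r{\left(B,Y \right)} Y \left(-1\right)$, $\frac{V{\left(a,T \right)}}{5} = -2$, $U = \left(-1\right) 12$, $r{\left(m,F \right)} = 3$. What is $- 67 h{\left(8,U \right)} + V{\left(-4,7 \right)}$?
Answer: $-9658$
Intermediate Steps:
$U = -12$
$V{\left(a,T \right)} = -10$ ($V{\left(a,T \right)} = 5 \left(-2\right) = -10$)
$h{\left(B,Y \right)} = - 12 Y$ ($h{\left(B,Y \right)} = 4 \cdot 3 Y \left(-1\right) = 4 \left(- 3 Y\right) = - 12 Y$)
$- 67 h{\left(8,U \right)} + V{\left(-4,7 \right)} = - 67 \left(\left(-12\right) \left(-12\right)\right) - 10 = \left(-67\right) 144 - 10 = -9648 - 10 = -9658$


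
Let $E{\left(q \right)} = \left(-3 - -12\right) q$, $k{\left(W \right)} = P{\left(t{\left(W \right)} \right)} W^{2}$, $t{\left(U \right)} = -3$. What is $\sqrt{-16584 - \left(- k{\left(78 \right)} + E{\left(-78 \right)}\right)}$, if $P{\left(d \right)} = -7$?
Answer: $i \sqrt{58470} \approx 241.81 i$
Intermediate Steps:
$k{\left(W \right)} = - 7 W^{2}$
$E{\left(q \right)} = 9 q$ ($E{\left(q \right)} = \left(-3 + 12\right) q = 9 q$)
$\sqrt{-16584 - \left(- k{\left(78 \right)} + E{\left(-78 \right)}\right)} = \sqrt{-16584 - \left(-702 + 42588\right)} = \sqrt{-16584 - 41886} = \sqrt{-58470} = i \sqrt{58470}$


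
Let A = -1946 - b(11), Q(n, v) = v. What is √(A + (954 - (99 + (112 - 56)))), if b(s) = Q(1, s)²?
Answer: 2*I*√317 ≈ 35.609*I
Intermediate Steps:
b(s) = s²
A = -2067 (A = -1946 - 1*11² = -1946 - 1*121 = -1946 - 121 = -2067)
√(A + (954 - (99 + (112 - 56)))) = √(-2067 + (954 - (99 + (112 - 56)))) = √(-2067 + (954 - (99 + 56))) = √(-2067 + (954 - 1*155)) = √(-2067 + (954 - 155)) = √(-2067 + 799) = √(-1268) = 2*I*√317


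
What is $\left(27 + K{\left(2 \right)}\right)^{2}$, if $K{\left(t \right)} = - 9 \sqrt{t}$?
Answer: $891 - 486 \sqrt{2} \approx 203.69$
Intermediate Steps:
$\left(27 + K{\left(2 \right)}\right)^{2} = \left(27 - 9 \sqrt{2}\right)^{2}$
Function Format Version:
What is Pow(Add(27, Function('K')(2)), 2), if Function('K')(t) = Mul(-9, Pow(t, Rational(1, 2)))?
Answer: Add(891, Mul(-486, Pow(2, Rational(1, 2)))) ≈ 203.69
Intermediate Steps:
Pow(Add(27, Function('K')(2)), 2) = Pow(Add(27, Mul(-9, Pow(2, Rational(1, 2)))), 2)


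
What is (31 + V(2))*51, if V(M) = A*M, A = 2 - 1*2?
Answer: 1581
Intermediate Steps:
A = 0 (A = 2 - 2 = 0)
V(M) = 0 (V(M) = 0*M = 0)
(31 + V(2))*51 = (31 + 0)*51 = 31*51 = 1581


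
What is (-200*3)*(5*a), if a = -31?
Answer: 93000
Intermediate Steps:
(-200*3)*(5*a) = (-200*3)*(5*(-31)) = -600*(-155) = 93000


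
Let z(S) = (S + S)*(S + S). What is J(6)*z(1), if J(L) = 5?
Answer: 20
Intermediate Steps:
z(S) = 4*S**2 (z(S) = (2*S)*(2*S) = 4*S**2)
J(6)*z(1) = 5*(4*1**2) = 5*(4*1) = 5*4 = 20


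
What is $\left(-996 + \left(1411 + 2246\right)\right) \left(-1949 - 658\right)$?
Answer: $-6937227$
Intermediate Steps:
$\left(-996 + \left(1411 + 2246\right)\right) \left(-1949 - 658\right) = \left(-996 + 3657\right) \left(-1949 + \left(-1058 + 400\right)\right) = 2661 \left(-1949 - 658\right) = 2661 \left(-2607\right) = -6937227$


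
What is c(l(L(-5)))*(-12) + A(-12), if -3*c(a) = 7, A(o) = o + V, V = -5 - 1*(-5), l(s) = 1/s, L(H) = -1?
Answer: 16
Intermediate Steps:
V = 0 (V = -5 + 5 = 0)
A(o) = o (A(o) = o + 0 = o)
c(a) = -7/3 (c(a) = -⅓*7 = -7/3)
c(l(L(-5)))*(-12) + A(-12) = -7/3*(-12) - 12 = 28 - 12 = 16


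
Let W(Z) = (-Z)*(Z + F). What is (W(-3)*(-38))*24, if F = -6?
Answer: 24624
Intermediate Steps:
W(Z) = -Z*(-6 + Z) (W(Z) = (-Z)*(Z - 6) = (-Z)*(-6 + Z) = -Z*(-6 + Z))
(W(-3)*(-38))*24 = (-3*(6 - 1*(-3))*(-38))*24 = (-3*(6 + 3)*(-38))*24 = (-3*9*(-38))*24 = -27*(-38)*24 = 1026*24 = 24624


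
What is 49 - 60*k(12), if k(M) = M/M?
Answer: -11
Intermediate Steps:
k(M) = 1
49 - 60*k(12) = 49 - 60*1 = 49 - 60 = -11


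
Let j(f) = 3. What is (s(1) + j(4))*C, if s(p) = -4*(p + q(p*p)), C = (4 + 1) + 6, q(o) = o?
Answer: -55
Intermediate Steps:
C = 11 (C = 5 + 6 = 11)
s(p) = -4*p - 4*p² (s(p) = -4*(p + p*p) = -4*(p + p²) = -4*p - 4*p²)
(s(1) + j(4))*C = (4*1*(-1 - 1*1) + 3)*11 = (4*1*(-1 - 1) + 3)*11 = (4*1*(-2) + 3)*11 = (-8 + 3)*11 = -5*11 = -55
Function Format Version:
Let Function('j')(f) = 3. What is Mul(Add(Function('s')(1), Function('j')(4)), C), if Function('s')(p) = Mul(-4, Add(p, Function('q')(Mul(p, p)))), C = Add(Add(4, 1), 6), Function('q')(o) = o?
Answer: -55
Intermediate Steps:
C = 11 (C = Add(5, 6) = 11)
Function('s')(p) = Add(Mul(-4, p), Mul(-4, Pow(p, 2))) (Function('s')(p) = Mul(-4, Add(p, Mul(p, p))) = Mul(-4, Add(p, Pow(p, 2))) = Add(Mul(-4, p), Mul(-4, Pow(p, 2))))
Mul(Add(Function('s')(1), Function('j')(4)), C) = Mul(Add(Mul(4, 1, Add(-1, Mul(-1, 1))), 3), 11) = Mul(Add(Mul(4, 1, Add(-1, -1)), 3), 11) = Mul(Add(Mul(4, 1, -2), 3), 11) = Mul(Add(-8, 3), 11) = Mul(-5, 11) = -55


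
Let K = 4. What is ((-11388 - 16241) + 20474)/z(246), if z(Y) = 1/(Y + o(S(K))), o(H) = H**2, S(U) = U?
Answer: -1874610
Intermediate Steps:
z(Y) = 1/(16 + Y) (z(Y) = 1/(Y + 4**2) = 1/(Y + 16) = 1/(16 + Y))
((-11388 - 16241) + 20474)/z(246) = ((-11388 - 16241) + 20474)/(1/(16 + 246)) = (-27629 + 20474)/(1/262) = -7155/1/262 = -7155*262 = -1874610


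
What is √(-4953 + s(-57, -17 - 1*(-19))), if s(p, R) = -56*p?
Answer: I*√1761 ≈ 41.964*I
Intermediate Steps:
√(-4953 + s(-57, -17 - 1*(-19))) = √(-4953 - 56*(-57)) = √(-4953 + 3192) = √(-1761) = I*√1761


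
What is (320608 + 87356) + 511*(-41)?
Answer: 387013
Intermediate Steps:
(320608 + 87356) + 511*(-41) = 407964 - 20951 = 387013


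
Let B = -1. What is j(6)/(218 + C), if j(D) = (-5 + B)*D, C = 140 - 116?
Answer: -18/121 ≈ -0.14876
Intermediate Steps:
C = 24
j(D) = -6*D (j(D) = (-5 - 1)*D = -6*D)
j(6)/(218 + C) = (-6*6)/(218 + 24) = -36/242 = -36*1/242 = -18/121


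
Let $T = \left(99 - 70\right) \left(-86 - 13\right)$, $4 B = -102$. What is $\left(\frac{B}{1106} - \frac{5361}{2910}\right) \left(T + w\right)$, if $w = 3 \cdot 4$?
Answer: $\frac{5721307863}{1072820} \approx 5333.0$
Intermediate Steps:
$B = - \frac{51}{2}$ ($B = \frac{1}{4} \left(-102\right) = - \frac{51}{2} \approx -25.5$)
$w = 12$
$T = -2871$ ($T = 29 \left(-99\right) = -2871$)
$\left(\frac{B}{1106} - \frac{5361}{2910}\right) \left(T + w\right) = \left(- \frac{51}{2 \cdot 1106} - \frac{5361}{2910}\right) \left(-2871 + 12\right) = \left(\left(- \frac{51}{2}\right) \frac{1}{1106} - \frac{1787}{970}\right) \left(-2859\right) = \left(- \frac{51}{2212} - \frac{1787}{970}\right) \left(-2859\right) = \left(- \frac{2001157}{1072820}\right) \left(-2859\right) = \frac{5721307863}{1072820}$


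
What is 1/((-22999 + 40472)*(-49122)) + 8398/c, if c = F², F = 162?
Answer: 100112173427/312853523337 ≈ 0.32000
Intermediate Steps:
c = 26244 (c = 162² = 26244)
1/((-22999 + 40472)*(-49122)) + 8398/c = 1/((-22999 + 40472)*(-49122)) + 8398/26244 = -1/49122/17473 + 8398*(1/26244) = (1/17473)*(-1/49122) + 4199/13122 = -1/858308706 + 4199/13122 = 100112173427/312853523337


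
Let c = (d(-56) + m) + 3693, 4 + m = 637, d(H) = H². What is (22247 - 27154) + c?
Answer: 2555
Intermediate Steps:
m = 633 (m = -4 + 637 = 633)
c = 7462 (c = ((-56)² + 633) + 3693 = (3136 + 633) + 3693 = 3769 + 3693 = 7462)
(22247 - 27154) + c = (22247 - 27154) + 7462 = -4907 + 7462 = 2555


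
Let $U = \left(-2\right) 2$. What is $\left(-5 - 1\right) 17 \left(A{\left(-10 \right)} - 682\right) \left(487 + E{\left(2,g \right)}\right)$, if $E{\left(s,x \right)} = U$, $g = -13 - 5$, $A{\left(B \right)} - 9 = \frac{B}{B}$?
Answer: $33106752$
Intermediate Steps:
$A{\left(B \right)} = 10$ ($A{\left(B \right)} = 9 + \frac{B}{B} = 9 + 1 = 10$)
$g = -18$
$U = -4$
$E{\left(s,x \right)} = -4$
$\left(-5 - 1\right) 17 \left(A{\left(-10 \right)} - 682\right) \left(487 + E{\left(2,g \right)}\right) = \left(-5 - 1\right) 17 \left(10 - 682\right) \left(487 - 4\right) = \left(-6\right) 17 \left(\left(-672\right) 483\right) = \left(-102\right) \left(-324576\right) = 33106752$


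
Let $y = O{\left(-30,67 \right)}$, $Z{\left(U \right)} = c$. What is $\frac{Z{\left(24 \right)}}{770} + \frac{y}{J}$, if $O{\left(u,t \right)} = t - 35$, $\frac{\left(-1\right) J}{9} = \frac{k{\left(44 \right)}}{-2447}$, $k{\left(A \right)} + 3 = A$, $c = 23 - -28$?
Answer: $\frac{60312899}{284130} \approx 212.27$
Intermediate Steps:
$c = 51$ ($c = 23 + 28 = 51$)
$k{\left(A \right)} = -3 + A$
$J = \frac{369}{2447}$ ($J = - 9 \frac{-3 + 44}{-2447} = - 9 \cdot 41 \left(- \frac{1}{2447}\right) = \left(-9\right) \left(- \frac{41}{2447}\right) = \frac{369}{2447} \approx 0.1508$)
$O{\left(u,t \right)} = -35 + t$ ($O{\left(u,t \right)} = t - 35 = -35 + t$)
$Z{\left(U \right)} = 51$
$y = 32$ ($y = -35 + 67 = 32$)
$\frac{Z{\left(24 \right)}}{770} + \frac{y}{J} = \frac{51}{770} + \frac{32}{\frac{369}{2447}} = 51 \cdot \frac{1}{770} + 32 \cdot \frac{2447}{369} = \frac{51}{770} + \frac{78304}{369} = \frac{60312899}{284130}$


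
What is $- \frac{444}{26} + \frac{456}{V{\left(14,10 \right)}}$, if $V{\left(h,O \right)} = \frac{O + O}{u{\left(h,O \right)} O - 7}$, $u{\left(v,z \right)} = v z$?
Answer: $\frac{2063316}{65} \approx 31743.0$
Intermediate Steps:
$V{\left(h,O \right)} = \frac{2 O}{-7 + h O^{2}}$ ($V{\left(h,O \right)} = \frac{O + O}{h O O - 7} = \frac{2 O}{O h O - 7} = \frac{2 O}{h O^{2} - 7} = \frac{2 O}{-7 + h O^{2}}$)
$- \frac{444}{26} + \frac{456}{V{\left(14,10 \right)}} = - \frac{444}{26} + \frac{456}{2 \cdot 10 \frac{1}{-7 + 14 \cdot 10^{2}}} = \left(-444\right) \frac{1}{26} + \frac{456}{2 \cdot 10 \frac{1}{-7 + 14 \cdot 100}} = - \frac{222}{13} + \frac{456}{2 \cdot 10 \frac{1}{-7 + 1400}} = - \frac{222}{13} + \frac{456}{2 \cdot 10 \cdot \frac{1}{1393}} = - \frac{222}{13} + \frac{456}{\frac{20}{1393}} = - \frac{222}{13} + 456 \cdot \frac{1393}{20} = - \frac{222}{13} + \frac{158802}{5} = \frac{2063316}{65}$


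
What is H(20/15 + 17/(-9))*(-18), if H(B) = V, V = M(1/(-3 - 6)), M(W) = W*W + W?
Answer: 16/9 ≈ 1.7778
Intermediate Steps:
M(W) = W + W² (M(W) = W² + W = W + W²)
V = -8/81 (V = (1 + 1/(-3 - 6))/(-3 - 6) = (1 + 1/(-9))/(-9) = -(1 - ⅑)/9 = -⅑*8/9 = -8/81 ≈ -0.098765)
H(B) = -8/81
H(20/15 + 17/(-9))*(-18) = -8/81*(-18) = 16/9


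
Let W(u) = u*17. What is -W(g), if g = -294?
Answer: 4998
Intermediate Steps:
W(u) = 17*u
-W(g) = -17*(-294) = -1*(-4998) = 4998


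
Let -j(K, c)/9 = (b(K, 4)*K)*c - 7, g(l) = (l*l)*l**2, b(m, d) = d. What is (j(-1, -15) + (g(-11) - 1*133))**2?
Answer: 196868961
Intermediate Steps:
g(l) = l**4 (g(l) = l**2*l**2 = l**4)
j(K, c) = 63 - 36*K*c (j(K, c) = -9*((4*K)*c - 7) = -9*(4*K*c - 7) = -9*(-7 + 4*K*c) = 63 - 36*K*c)
(j(-1, -15) + (g(-11) - 1*133))**2 = ((63 - 36*(-1)*(-15)) + ((-11)**4 - 1*133))**2 = ((63 - 540) + (14641 - 133))**2 = (-477 + 14508)**2 = 14031**2 = 196868961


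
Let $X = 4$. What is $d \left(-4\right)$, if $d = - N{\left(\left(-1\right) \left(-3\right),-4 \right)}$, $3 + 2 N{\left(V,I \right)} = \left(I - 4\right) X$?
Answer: $-70$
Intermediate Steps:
$N{\left(V,I \right)} = - \frac{19}{2} + 2 I$ ($N{\left(V,I \right)} = - \frac{3}{2} + \frac{\left(I - 4\right) 4}{2} = - \frac{3}{2} + \frac{\left(-4 + I\right) 4}{2} = - \frac{3}{2} + \frac{-16 + 4 I}{2} = - \frac{3}{2} + \left(-8 + 2 I\right) = - \frac{19}{2} + 2 I$)
$d = \frac{35}{2}$ ($d = - (- \frac{19}{2} + 2 \left(-4\right)) = - (- \frac{19}{2} - 8) = \left(-1\right) \left(- \frac{35}{2}\right) = \frac{35}{2} \approx 17.5$)
$d \left(-4\right) = \frac{35}{2} \left(-4\right) = -70$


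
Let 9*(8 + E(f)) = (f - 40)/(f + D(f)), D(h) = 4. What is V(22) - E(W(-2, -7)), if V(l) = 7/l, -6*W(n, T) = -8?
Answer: 3613/396 ≈ 9.1237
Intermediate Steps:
W(n, T) = 4/3 (W(n, T) = -⅙*(-8) = 4/3)
E(f) = -8 + (-40 + f)/(9*(4 + f)) (E(f) = -8 + ((f - 40)/(f + 4))/9 = -8 + ((-40 + f)/(4 + f))/9 = -8 + (-40 + f)/(9*(4 + f)))
V(22) - E(W(-2, -7)) = 7/22 - (-328 - 71*4/3)/(9*(4 + 4/3)) = 7*(1/22) - (-328 - 284/3)/(9*16/3) = 7/22 - 3*(-1268)/(9*16*3) = 7/22 - 1*(-317/36) = 7/22 + 317/36 = 3613/396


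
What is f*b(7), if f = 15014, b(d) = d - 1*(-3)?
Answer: 150140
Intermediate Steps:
b(d) = 3 + d (b(d) = d + 3 = 3 + d)
f*b(7) = 15014*(3 + 7) = 15014*10 = 150140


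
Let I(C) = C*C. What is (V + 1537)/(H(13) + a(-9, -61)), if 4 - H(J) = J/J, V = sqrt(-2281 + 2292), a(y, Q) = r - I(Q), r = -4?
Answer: -1537/3722 - sqrt(11)/3722 ≈ -0.41384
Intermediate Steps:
I(C) = C**2
a(y, Q) = -4 - Q**2
V = sqrt(11) ≈ 3.3166
H(J) = 3 (H(J) = 4 - J/J = 4 - 1*1 = 4 - 1 = 3)
(V + 1537)/(H(13) + a(-9, -61)) = (sqrt(11) + 1537)/(3 + (-4 - 1*(-61)**2)) = (1537 + sqrt(11))/(3 + (-4 - 1*3721)) = (1537 + sqrt(11))/(3 + (-4 - 3721)) = (1537 + sqrt(11))/(3 - 3725) = (1537 + sqrt(11))/(-3722) = (1537 + sqrt(11))*(-1/3722) = -1537/3722 - sqrt(11)/3722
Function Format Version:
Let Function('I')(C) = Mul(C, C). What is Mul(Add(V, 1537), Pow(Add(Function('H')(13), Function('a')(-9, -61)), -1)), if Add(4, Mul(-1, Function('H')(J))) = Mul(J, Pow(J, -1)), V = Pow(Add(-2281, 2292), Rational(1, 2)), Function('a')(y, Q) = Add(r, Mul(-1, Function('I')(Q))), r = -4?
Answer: Add(Rational(-1537, 3722), Mul(Rational(-1, 3722), Pow(11, Rational(1, 2)))) ≈ -0.41384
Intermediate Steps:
Function('I')(C) = Pow(C, 2)
Function('a')(y, Q) = Add(-4, Mul(-1, Pow(Q, 2)))
V = Pow(11, Rational(1, 2)) ≈ 3.3166
Function('H')(J) = 3 (Function('H')(J) = Add(4, Mul(-1, Mul(J, Pow(J, -1)))) = Add(4, Mul(-1, 1)) = Add(4, -1) = 3)
Mul(Add(V, 1537), Pow(Add(Function('H')(13), Function('a')(-9, -61)), -1)) = Mul(Add(Pow(11, Rational(1, 2)), 1537), Pow(Add(3, Add(-4, Mul(-1, Pow(-61, 2)))), -1)) = Mul(Add(1537, Pow(11, Rational(1, 2))), Pow(Add(3, Add(-4, Mul(-1, 3721))), -1)) = Mul(Add(1537, Pow(11, Rational(1, 2))), Pow(Add(3, Add(-4, -3721)), -1)) = Mul(Add(1537, Pow(11, Rational(1, 2))), Pow(Add(3, -3725), -1)) = Mul(Add(1537, Pow(11, Rational(1, 2))), Pow(-3722, -1)) = Mul(Add(1537, Pow(11, Rational(1, 2))), Rational(-1, 3722)) = Add(Rational(-1537, 3722), Mul(Rational(-1, 3722), Pow(11, Rational(1, 2))))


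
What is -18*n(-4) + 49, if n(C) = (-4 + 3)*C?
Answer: -23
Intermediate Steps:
n(C) = -C
-18*n(-4) + 49 = -(-18)*(-4) + 49 = -18*4 + 49 = -72 + 49 = -23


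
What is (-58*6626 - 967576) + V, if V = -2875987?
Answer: -4227871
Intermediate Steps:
(-58*6626 - 967576) + V = (-58*6626 - 967576) - 2875987 = (-384308 - 967576) - 2875987 = -1351884 - 2875987 = -4227871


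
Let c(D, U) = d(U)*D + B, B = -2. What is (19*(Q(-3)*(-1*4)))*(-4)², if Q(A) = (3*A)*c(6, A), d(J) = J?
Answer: -218880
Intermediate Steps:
c(D, U) = -2 + D*U (c(D, U) = U*D - 2 = D*U - 2 = -2 + D*U)
Q(A) = 3*A*(-2 + 6*A) (Q(A) = (3*A)*(-2 + 6*A) = 3*A*(-2 + 6*A))
(19*(Q(-3)*(-1*4)))*(-4)² = (19*((6*(-3)*(-1 + 3*(-3)))*(-1*4)))*(-4)² = (19*((6*(-3)*(-1 - 9))*(-4)))*16 = (19*((6*(-3)*(-10))*(-4)))*16 = (19*(180*(-4)))*16 = (19*(-720))*16 = -13680*16 = -218880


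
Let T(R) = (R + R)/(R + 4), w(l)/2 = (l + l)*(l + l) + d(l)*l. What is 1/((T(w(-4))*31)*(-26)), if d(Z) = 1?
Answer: -1/1560 ≈ -0.00064103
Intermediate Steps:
w(l) = 2*l + 8*l² (w(l) = 2*((l + l)*(l + l) + 1*l) = 2*((2*l)*(2*l) + l) = 2*(4*l² + l) = 2*(l + 4*l²) = 2*l + 8*l²)
T(R) = 2*R/(4 + R) (T(R) = (2*R)/(4 + R) = 2*R/(4 + R))
1/((T(w(-4))*31)*(-26)) = 1/(((2*(2*(-4)*(1 + 4*(-4)))/(4 + 2*(-4)*(1 + 4*(-4))))*31)*(-26)) = 1/(((2*(2*(-4)*(1 - 16))/(4 + 2*(-4)*(1 - 16)))*31)*(-26)) = 1/(((2*(2*(-4)*(-15))/(4 + 2*(-4)*(-15)))*31)*(-26)) = 1/(((2*120/(4 + 120))*31)*(-26)) = 1/(((2*120/124)*31)*(-26)) = 1/(((2*120*(1/124))*31)*(-26)) = 1/(((60/31)*31)*(-26)) = 1/(60*(-26)) = 1/(-1560) = -1/1560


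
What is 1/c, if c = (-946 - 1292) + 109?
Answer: -1/2129 ≈ -0.00046970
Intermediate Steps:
c = -2129 (c = -2238 + 109 = -2129)
1/c = 1/(-2129) = -1/2129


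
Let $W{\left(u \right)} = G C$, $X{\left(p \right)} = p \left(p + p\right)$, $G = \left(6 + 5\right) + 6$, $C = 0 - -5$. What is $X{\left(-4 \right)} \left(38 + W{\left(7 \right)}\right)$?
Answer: $3936$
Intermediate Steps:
$C = 5$ ($C = 0 + 5 = 5$)
$G = 17$ ($G = 11 + 6 = 17$)
$X{\left(p \right)} = 2 p^{2}$ ($X{\left(p \right)} = p 2 p = 2 p^{2}$)
$W{\left(u \right)} = 85$ ($W{\left(u \right)} = 17 \cdot 5 = 85$)
$X{\left(-4 \right)} \left(38 + W{\left(7 \right)}\right) = 2 \left(-4\right)^{2} \left(38 + 85\right) = 2 \cdot 16 \cdot 123 = 32 \cdot 123 = 3936$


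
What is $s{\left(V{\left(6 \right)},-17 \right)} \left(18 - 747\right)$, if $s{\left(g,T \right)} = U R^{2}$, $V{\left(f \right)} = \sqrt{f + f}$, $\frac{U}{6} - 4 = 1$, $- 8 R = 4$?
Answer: $- \frac{10935}{2} \approx -5467.5$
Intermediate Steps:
$R = - \frac{1}{2}$ ($R = \left(- \frac{1}{8}\right) 4 = - \frac{1}{2} \approx -0.5$)
$U = 30$ ($U = 24 + 6 \cdot 1 = 24 + 6 = 30$)
$V{\left(f \right)} = \sqrt{2} \sqrt{f}$ ($V{\left(f \right)} = \sqrt{2 f} = \sqrt{2} \sqrt{f}$)
$s{\left(g,T \right)} = \frac{15}{2}$ ($s{\left(g,T \right)} = 30 \left(- \frac{1}{2}\right)^{2} = 30 \cdot \frac{1}{4} = \frac{15}{2}$)
$s{\left(V{\left(6 \right)},-17 \right)} \left(18 - 747\right) = \frac{15 \left(18 - 747\right)}{2} = \frac{15}{2} \left(-729\right) = - \frac{10935}{2}$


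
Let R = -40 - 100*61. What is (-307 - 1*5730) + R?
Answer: -12177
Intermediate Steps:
R = -6140 (R = -40 - 6100 = -6140)
(-307 - 1*5730) + R = (-307 - 1*5730) - 6140 = (-307 - 5730) - 6140 = -6037 - 6140 = -12177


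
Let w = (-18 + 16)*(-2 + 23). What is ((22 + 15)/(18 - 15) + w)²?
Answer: 7921/9 ≈ 880.11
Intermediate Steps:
w = -42 (w = -2*21 = -42)
((22 + 15)/(18 - 15) + w)² = ((22 + 15)/(18 - 15) - 42)² = (37/3 - 42)² = (-89/3)² = 7921/9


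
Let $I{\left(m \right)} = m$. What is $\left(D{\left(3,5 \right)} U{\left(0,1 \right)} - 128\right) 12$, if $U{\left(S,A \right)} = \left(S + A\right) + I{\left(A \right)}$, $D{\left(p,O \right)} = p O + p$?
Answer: $-1104$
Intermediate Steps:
$D{\left(p,O \right)} = p + O p$ ($D{\left(p,O \right)} = O p + p = p + O p$)
$U{\left(S,A \right)} = S + 2 A$ ($U{\left(S,A \right)} = \left(S + A\right) + A = \left(A + S\right) + A = S + 2 A$)
$\left(D{\left(3,5 \right)} U{\left(0,1 \right)} - 128\right) 12 = \left(3 \left(1 + 5\right) \left(0 + 2 \cdot 1\right) - 128\right) 12 = \left(3 \cdot 6 \left(0 + 2\right) - 128\right) 12 = \left(18 \cdot 2 - 128\right) 12 = \left(36 - 128\right) 12 = \left(-92\right) 12 = -1104$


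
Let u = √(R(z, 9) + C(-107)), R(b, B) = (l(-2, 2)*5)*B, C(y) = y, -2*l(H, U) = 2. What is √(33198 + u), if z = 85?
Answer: √(33198 + 2*I*√38) ≈ 182.2 + 0.0338*I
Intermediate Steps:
l(H, U) = -1 (l(H, U) = -½*2 = -1)
R(b, B) = -5*B (R(b, B) = (-1*5)*B = -5*B)
u = 2*I*√38 (u = √(-5*9 - 107) = √(-45 - 107) = √(-152) = 2*I*√38 ≈ 12.329*I)
√(33198 + u) = √(33198 + 2*I*√38)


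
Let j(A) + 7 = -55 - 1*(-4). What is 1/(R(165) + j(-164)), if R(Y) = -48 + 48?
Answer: -1/58 ≈ -0.017241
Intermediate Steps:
j(A) = -58 (j(A) = -7 + (-55 - 1*(-4)) = -7 + (-55 + 4) = -7 - 51 = -58)
R(Y) = 0
1/(R(165) + j(-164)) = 1/(0 - 58) = 1/(-58) = -1/58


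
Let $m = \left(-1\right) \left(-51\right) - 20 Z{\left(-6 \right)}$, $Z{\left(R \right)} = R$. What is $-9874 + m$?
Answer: $-9703$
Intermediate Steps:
$m = 171$ ($m = \left(-1\right) \left(-51\right) - -120 = 51 + 120 = 171$)
$-9874 + m = -9874 + 171 = -9703$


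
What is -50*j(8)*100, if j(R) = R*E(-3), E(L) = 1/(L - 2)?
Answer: 8000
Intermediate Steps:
E(L) = 1/(-2 + L)
j(R) = -R/5 (j(R) = R/(-2 - 3) = R/(-5) = R*(-⅕) = -R/5)
-50*j(8)*100 = -(-10)*8*100 = -50*(-8/5)*100 = 80*100 = 8000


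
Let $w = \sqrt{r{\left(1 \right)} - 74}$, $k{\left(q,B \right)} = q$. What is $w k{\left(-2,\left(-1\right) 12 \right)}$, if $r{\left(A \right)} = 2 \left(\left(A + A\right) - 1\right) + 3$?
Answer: $- 2 i \sqrt{69} \approx - 16.613 i$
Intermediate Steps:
$r{\left(A \right)} = 1 + 4 A$ ($r{\left(A \right)} = 2 \left(2 A - 1\right) + 3 = 2 \left(-1 + 2 A\right) + 3 = \left(-2 + 4 A\right) + 3 = 1 + 4 A$)
$w = i \sqrt{69}$ ($w = \sqrt{\left(1 + 4 \cdot 1\right) - 74} = \sqrt{\left(1 + 4\right) - 74} = \sqrt{5 - 74} = \sqrt{-69} = i \sqrt{69} \approx 8.3066 i$)
$w k{\left(-2,\left(-1\right) 12 \right)} = i \sqrt{69} \left(-2\right) = - 2 i \sqrt{69}$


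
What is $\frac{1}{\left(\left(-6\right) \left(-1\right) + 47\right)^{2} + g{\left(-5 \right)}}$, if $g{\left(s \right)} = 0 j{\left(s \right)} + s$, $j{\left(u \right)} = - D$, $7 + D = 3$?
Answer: $\frac{1}{2804} \approx 0.00035663$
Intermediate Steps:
$D = -4$ ($D = -7 + 3 = -4$)
$j{\left(u \right)} = 4$ ($j{\left(u \right)} = \left(-1\right) \left(-4\right) = 4$)
$g{\left(s \right)} = s$ ($g{\left(s \right)} = 0 \cdot 4 + s = 0 + s = s$)
$\frac{1}{\left(\left(-6\right) \left(-1\right) + 47\right)^{2} + g{\left(-5 \right)}} = \frac{1}{\left(\left(-6\right) \left(-1\right) + 47\right)^{2} - 5} = \frac{1}{\left(6 + 47\right)^{2} - 5} = \frac{1}{53^{2} - 5} = \frac{1}{2809 - 5} = \frac{1}{2804}$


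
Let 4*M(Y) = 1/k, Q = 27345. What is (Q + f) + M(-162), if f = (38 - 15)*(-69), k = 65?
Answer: 6697081/260 ≈ 25758.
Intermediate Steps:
f = -1587 (f = 23*(-69) = -1587)
M(Y) = 1/260 (M(Y) = (¼)/65 = (¼)*(1/65) = 1/260)
(Q + f) + M(-162) = (27345 - 1587) + 1/260 = 25758 + 1/260 = 6697081/260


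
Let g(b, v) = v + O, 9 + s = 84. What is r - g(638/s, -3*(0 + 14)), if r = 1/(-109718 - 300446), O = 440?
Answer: -163245273/410164 ≈ -398.00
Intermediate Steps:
s = 75 (s = -9 + 84 = 75)
g(b, v) = 440 + v (g(b, v) = v + 440 = 440 + v)
r = -1/410164 (r = 1/(-410164) = -1/410164 ≈ -2.4380e-6)
r - g(638/s, -3*(0 + 14)) = -1/410164 - (440 - 3*(0 + 14)) = -1/410164 - (440 - 3*14) = -1/410164 - (440 - 42) = -1/410164 - 1*398 = -1/410164 - 398 = -163245273/410164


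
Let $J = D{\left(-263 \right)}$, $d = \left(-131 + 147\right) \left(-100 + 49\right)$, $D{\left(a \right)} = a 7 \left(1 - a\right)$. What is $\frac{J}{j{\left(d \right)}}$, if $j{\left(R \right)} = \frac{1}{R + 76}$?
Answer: $359657760$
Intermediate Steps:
$D{\left(a \right)} = 7 a \left(1 - a\right)$
$d = -816$ ($d = 16 \left(-51\right) = -816$)
$J = -486024$ ($J = 7 \left(-263\right) \left(1 - -263\right) = 7 \left(-263\right) \left(1 + 263\right) = 7 \left(-263\right) 264 = -486024$)
$j{\left(R \right)} = \frac{1}{76 + R}$
$\frac{J}{j{\left(d \right)}} = - \frac{486024}{\frac{1}{76 - 816}} = - \frac{486024}{\frac{1}{-740}} = - \frac{486024}{- \frac{1}{740}} = \left(-486024\right) \left(-740\right) = 359657760$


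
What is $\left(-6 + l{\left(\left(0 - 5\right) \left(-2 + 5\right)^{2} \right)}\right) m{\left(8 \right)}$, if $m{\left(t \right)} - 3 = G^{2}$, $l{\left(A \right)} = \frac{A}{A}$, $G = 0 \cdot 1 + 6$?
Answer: $-195$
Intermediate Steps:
$G = 6$ ($G = 0 + 6 = 6$)
$l{\left(A \right)} = 1$
$m{\left(t \right)} = 39$ ($m{\left(t \right)} = 3 + 6^{2} = 3 + 36 = 39$)
$\left(-6 + l{\left(\left(0 - 5\right) \left(-2 + 5\right)^{2} \right)}\right) m{\left(8 \right)} = \left(-6 + 1\right) 39 = \left(-5\right) 39 = -195$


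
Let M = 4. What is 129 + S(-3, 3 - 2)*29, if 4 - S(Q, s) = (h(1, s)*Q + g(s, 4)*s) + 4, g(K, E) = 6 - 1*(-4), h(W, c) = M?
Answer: 187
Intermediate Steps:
h(W, c) = 4
g(K, E) = 10 (g(K, E) = 6 + 4 = 10)
S(Q, s) = -10*s - 4*Q (S(Q, s) = 4 - ((4*Q + 10*s) + 4) = 4 - (4 + 4*Q + 10*s) = 4 + (-4 - 10*s - 4*Q) = -10*s - 4*Q)
129 + S(-3, 3 - 2)*29 = 129 + (-10*(3 - 2) - 4*(-3))*29 = 129 + (-10*1 + 12)*29 = 129 + (-10 + 12)*29 = 129 + 2*29 = 129 + 58 = 187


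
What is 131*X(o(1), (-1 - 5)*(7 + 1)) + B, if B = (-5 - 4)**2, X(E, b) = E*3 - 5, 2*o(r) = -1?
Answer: -1541/2 ≈ -770.50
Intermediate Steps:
o(r) = -1/2 (o(r) = (1/2)*(-1) = -1/2)
X(E, b) = -5 + 3*E (X(E, b) = 3*E - 5 = -5 + 3*E)
B = 81 (B = (-9)**2 = 81)
131*X(o(1), (-1 - 5)*(7 + 1)) + B = 131*(-5 + 3*(-1/2)) + 81 = 131*(-5 - 3/2) + 81 = 131*(-13/2) + 81 = -1703/2 + 81 = -1541/2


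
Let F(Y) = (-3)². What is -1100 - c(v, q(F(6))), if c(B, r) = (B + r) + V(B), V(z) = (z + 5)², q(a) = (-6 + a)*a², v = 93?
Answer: -11040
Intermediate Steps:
F(Y) = 9
q(a) = a²*(-6 + a)
V(z) = (5 + z)²
c(B, r) = B + r + (5 + B)² (c(B, r) = (B + r) + (5 + B)² = B + r + (5 + B)²)
-1100 - c(v, q(F(6))) = -1100 - (93 + 9²*(-6 + 9) + (5 + 93)²) = -1100 - (93 + 81*3 + 98²) = -1100 - (93 + 243 + 9604) = -1100 - 1*9940 = -1100 - 9940 = -11040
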